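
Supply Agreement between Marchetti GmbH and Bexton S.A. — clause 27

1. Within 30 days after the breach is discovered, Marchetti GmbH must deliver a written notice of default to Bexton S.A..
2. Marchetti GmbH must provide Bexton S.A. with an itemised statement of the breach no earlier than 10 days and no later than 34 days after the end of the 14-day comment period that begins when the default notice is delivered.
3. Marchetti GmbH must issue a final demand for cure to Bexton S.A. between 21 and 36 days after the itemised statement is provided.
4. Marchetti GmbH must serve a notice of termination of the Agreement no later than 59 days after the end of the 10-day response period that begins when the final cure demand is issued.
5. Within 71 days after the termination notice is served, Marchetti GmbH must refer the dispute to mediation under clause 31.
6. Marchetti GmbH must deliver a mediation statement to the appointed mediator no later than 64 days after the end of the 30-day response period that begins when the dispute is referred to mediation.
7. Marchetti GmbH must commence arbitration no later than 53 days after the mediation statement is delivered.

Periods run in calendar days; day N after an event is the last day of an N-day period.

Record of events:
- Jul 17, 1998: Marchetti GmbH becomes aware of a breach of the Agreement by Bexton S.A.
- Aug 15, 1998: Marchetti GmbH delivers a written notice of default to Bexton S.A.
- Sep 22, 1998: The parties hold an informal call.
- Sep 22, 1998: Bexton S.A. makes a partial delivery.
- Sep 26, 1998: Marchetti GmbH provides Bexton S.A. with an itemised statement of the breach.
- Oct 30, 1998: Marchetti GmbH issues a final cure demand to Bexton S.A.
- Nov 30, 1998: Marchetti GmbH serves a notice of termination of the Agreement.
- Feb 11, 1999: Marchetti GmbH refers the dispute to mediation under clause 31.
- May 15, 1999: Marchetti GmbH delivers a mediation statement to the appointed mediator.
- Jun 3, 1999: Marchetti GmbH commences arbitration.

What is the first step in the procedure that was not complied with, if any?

(1) due by Jul 17, 1998 + 30 days = Aug 16, 1998; done Aug 15, 1998 — timely.
(2) the permitted window runs from Aug 29, 1998 + 10 = Sep 8, 1998 to Aug 29, 1998 + 34 = Oct 2, 1998; done Sep 26, 1998, which is between those dates.
(3) the permitted window runs from Sep 26, 1998 + 21 = Oct 17, 1998 to Sep 26, 1998 + 36 = Nov 1, 1998; done Oct 30, 1998 — within the window.
(4) due by Nov 9, 1998 + 59 days = Jan 7, 1999; done Nov 30, 1998 — timely.
(5) due by Nov 30, 1998 + 71 days = Feb 9, 1999; Feb 11, 1999 misses that deadline by 2 days.

Step 5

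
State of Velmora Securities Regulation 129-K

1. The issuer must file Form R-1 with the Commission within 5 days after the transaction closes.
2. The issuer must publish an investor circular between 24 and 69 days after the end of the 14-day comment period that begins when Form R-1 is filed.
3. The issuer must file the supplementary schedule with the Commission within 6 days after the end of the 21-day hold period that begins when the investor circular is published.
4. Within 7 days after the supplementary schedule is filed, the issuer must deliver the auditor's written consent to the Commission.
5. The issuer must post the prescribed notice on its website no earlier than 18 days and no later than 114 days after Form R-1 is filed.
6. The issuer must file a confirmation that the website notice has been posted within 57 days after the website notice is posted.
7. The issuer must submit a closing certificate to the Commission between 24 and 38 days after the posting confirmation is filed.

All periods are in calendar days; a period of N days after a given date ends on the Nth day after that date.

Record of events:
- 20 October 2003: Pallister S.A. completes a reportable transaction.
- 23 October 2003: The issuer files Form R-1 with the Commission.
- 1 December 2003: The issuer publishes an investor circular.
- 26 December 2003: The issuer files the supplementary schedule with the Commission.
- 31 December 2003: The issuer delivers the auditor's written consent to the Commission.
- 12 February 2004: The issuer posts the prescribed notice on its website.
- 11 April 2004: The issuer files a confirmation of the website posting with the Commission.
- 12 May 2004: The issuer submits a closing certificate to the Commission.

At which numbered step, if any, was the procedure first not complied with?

Step 6

Step 1 — counting 5 days from 20 October 2003 (when the transaction closes) gives a deadline of 25 October 2003; completed 23 October 2003, before the deadline.
Step 2 — 24 and 69 days from 6 November 2003 (end of the 14-day comment period, which began when Form R-1 is filed on 23 October 2003) are 30 November 2003 and 14 January 2004 respectively; done 1 December 2003, which is between those dates.
Step 3 — counting 6 days from 22 December 2003 (end of the 21-day hold period, which began when the investor circular is published on 1 December 2003) gives a deadline of 28 December 2003; completed 26 December 2003, before the deadline.
Step 4 — counting 7 days from 26 December 2003 (when the supplementary schedule is filed) gives a deadline of 2 January 2004; 31 December 2003 is within that limit.
Step 5 — 18 and 114 days from 23 October 2003 (when Form R-1 is filed) are 10 November 2003 and 14 February 2004 respectively; done 12 February 2004 — within the window.
Step 6 — counting 57 days from 12 February 2004 (when the website notice is posted) gives a deadline of 9 April 2004; done 11 April 2004 — 2 days late.
The procedure was therefore not followed at step 6.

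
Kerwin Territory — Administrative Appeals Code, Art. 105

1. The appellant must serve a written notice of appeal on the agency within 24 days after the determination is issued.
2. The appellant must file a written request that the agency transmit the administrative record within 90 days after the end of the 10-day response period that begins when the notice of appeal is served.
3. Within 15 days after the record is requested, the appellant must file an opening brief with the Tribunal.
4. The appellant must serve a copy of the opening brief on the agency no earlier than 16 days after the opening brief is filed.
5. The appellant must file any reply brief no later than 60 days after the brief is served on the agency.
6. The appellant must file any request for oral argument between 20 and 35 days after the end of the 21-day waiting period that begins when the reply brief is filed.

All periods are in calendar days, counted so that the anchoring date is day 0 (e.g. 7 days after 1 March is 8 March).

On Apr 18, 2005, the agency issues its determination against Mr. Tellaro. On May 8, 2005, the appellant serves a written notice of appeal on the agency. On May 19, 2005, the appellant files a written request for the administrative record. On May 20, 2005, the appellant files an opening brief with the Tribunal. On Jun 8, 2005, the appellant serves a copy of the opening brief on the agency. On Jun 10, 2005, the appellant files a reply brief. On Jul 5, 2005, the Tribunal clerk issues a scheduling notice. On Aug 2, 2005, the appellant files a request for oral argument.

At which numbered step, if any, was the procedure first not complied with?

Step 1 — counting 24 days from Apr 18, 2005 (when the determination is issued) gives a deadline of May 12, 2005; completed May 8, 2005, before the deadline.
Step 2 — counting 90 days from May 18, 2005 (end of the 10-day response period, which began when the notice of appeal is served on May 8, 2005) gives a deadline of Aug 16, 2005; done May 19, 2005 — timely.
Step 3 — counting 15 days from May 19, 2005 (when the record is requested) gives a deadline of Jun 3, 2005; completed May 20, 2005, before the deadline.
Step 4 — must wait 16 days from May 20, 2005 (when the opening brief is filed), so not before Jun 5, 2005; done Jun 8, 2005 — permitted.
Step 5 — counting 60 days from Jun 8, 2005 (when the brief is served on the agency) gives a deadline of Aug 7, 2005; done Jun 10, 2005 — timely.
Step 6 — 20 and 35 days from Jul 1, 2005 (end of the 21-day waiting period, which began when the reply brief is filed on Jun 10, 2005) are Jul 21, 2005 and Aug 5, 2005 respectively; done Aug 2, 2005 — within the window.

None — every step was satisfied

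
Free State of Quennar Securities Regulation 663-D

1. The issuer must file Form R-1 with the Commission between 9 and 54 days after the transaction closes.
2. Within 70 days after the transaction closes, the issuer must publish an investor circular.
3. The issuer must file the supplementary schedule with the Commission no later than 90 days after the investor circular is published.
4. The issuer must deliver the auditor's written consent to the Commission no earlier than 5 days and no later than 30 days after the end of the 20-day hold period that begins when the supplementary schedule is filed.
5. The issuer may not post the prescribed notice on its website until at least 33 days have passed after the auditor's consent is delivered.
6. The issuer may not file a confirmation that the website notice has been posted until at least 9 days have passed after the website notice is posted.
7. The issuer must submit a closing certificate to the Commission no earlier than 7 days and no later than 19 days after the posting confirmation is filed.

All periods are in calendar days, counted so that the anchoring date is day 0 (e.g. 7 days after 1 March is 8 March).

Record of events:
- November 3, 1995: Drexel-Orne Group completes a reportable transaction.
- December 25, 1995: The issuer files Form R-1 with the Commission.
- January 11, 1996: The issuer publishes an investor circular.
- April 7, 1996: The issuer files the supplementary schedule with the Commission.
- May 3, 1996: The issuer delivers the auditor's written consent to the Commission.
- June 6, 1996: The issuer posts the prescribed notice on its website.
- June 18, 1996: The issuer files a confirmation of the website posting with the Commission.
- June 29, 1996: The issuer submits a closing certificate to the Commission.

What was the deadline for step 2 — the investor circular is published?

January 12, 1996

Step 2 runs from November 3, 1995, when the transaction closes. 70 days after November 3, 1995 is January 12, 1996.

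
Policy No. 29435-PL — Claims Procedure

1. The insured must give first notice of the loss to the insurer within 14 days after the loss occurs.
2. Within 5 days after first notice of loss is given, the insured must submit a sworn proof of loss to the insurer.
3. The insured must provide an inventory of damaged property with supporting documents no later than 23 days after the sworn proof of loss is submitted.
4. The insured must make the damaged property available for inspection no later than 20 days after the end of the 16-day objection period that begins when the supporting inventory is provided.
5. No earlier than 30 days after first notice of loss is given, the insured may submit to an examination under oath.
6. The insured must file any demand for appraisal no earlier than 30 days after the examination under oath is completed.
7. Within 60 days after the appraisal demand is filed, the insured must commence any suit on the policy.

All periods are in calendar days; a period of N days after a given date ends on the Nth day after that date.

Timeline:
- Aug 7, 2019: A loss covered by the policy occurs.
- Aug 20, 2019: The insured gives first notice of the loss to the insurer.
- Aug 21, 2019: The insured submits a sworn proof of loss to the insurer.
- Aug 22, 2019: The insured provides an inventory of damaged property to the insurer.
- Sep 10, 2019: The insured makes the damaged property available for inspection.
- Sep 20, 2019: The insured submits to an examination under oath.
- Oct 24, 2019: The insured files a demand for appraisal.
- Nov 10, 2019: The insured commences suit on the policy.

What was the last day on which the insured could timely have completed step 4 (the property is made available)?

The supporting inventory is provided on Aug 22, 2019; the 16-day objection period therefore ends Sep 7, 2019, and step 4 runs from that date. 20 days after Sep 7, 2019 is Sep 27, 2019.

Sep 27, 2019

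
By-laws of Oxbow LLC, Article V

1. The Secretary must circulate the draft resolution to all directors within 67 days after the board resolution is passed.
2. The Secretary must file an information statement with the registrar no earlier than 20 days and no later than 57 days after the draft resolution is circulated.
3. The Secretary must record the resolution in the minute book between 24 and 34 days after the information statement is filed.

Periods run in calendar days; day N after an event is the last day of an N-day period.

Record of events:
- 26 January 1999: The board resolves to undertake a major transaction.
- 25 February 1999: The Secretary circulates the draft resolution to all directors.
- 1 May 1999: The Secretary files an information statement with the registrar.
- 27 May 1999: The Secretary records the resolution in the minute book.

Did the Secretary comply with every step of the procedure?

Step 1: 67 days after 26 January 1999 (when the board resolution is passed) is 3 April 1999; done 25 February 1999 — timely.
Step 2: the window is 20–57 days after 25 February 1999 (when the draft resolution is circulated), so 17 March 1999 through 23 April 1999; 1 May 1999 is 8 days past the end of the window.
Later steps need not be reached.

No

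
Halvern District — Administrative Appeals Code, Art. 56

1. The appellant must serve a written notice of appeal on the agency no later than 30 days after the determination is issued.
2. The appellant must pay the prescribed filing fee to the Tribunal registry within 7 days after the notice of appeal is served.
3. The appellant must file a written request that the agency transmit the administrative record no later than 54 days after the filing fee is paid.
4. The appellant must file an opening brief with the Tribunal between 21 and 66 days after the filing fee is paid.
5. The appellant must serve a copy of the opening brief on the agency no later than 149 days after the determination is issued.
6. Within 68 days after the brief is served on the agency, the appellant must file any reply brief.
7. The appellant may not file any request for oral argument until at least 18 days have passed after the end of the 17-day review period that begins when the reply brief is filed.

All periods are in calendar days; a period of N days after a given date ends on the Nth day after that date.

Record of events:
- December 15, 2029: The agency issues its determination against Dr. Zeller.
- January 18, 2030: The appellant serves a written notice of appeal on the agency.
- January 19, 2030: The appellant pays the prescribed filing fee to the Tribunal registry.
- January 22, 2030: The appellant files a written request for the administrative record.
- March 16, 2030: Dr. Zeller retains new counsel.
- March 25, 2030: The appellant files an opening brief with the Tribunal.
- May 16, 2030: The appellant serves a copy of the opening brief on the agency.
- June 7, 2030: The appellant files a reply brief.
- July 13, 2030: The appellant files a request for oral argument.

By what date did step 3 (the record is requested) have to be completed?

Step 3 runs from January 19, 2030, when the filing fee is paid. 54 days after January 19, 2030 is March 14, 2030.

March 14, 2030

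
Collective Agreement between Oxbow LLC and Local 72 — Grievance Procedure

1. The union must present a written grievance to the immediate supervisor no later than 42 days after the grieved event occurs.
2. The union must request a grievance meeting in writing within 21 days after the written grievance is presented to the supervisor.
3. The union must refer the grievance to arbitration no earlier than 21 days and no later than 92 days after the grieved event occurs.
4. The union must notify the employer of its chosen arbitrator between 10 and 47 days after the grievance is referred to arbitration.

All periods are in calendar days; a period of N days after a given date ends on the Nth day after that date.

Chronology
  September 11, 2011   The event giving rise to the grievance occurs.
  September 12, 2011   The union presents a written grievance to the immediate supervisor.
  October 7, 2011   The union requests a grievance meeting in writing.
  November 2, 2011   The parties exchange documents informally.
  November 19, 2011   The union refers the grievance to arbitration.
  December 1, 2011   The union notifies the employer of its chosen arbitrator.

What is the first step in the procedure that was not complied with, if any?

Step 2

(1) due by September 11, 2011 + 42 days = October 23, 2011; September 12, 2011 is within that limit.
(2) due by September 12, 2011 + 21 days = October 3, 2011; not done until October 7, 2011, 4 days after the deadline.
The procedure was therefore not followed at step 2.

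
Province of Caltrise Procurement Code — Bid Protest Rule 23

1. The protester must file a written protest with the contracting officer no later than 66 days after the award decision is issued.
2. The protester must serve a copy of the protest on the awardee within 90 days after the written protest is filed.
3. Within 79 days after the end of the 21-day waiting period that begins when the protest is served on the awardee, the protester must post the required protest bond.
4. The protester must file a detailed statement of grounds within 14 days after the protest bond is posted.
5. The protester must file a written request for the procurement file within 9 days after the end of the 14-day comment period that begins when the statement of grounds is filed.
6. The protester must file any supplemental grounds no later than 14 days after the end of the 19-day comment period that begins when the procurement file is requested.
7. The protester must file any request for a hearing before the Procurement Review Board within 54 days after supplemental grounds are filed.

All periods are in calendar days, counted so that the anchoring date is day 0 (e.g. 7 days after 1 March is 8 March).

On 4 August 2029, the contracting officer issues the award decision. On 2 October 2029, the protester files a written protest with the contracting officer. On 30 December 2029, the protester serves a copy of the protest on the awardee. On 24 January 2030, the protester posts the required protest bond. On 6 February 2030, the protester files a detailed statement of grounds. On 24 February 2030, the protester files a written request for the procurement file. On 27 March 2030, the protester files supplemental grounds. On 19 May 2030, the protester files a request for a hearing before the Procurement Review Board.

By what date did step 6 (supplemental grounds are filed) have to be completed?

The procurement file is requested on 24 February 2030; the 19-day comment period therefore ends 15 March 2030, and step 6 runs from that date. 14 days after 15 March 2030 is 29 March 2030.

29 March 2030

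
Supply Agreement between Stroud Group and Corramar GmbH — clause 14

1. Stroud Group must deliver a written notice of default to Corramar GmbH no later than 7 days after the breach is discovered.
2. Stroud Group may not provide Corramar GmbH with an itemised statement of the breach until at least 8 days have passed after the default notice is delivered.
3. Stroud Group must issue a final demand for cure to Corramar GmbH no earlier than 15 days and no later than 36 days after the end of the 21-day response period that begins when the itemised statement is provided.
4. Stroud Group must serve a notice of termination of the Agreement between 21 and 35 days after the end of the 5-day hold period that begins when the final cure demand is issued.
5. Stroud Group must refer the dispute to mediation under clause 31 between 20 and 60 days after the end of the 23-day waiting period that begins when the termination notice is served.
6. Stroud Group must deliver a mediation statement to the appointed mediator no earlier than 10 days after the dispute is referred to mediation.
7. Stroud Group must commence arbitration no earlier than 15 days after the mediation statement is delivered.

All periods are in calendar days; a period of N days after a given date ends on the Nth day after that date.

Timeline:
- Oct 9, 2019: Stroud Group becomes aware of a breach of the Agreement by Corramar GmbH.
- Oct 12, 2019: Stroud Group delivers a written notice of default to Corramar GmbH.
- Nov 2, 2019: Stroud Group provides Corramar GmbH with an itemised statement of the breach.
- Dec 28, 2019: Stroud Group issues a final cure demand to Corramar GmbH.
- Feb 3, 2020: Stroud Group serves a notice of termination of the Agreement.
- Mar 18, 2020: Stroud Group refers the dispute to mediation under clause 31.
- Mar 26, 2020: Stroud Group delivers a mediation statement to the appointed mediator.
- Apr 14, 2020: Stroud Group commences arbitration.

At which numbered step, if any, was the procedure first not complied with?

Step 6

Step 1: 7 days after Oct 9, 2019 (when the breach is discovered) is Oct 16, 2019; completed Oct 12, 2019, before the deadline.
Step 2: the earliest permitted date is 8 days after Oct 12, 2019 (when the default notice is delivered), i.e. Oct 20, 2019; done Nov 2, 2019 — permitted.
Step 3: the window is 15–36 days after Nov 23, 2019 (end of the 21-day response period, which began when the itemised statement is provided on Nov 2, 2019), so Dec 8, 2019 through Dec 29, 2019; done Dec 28, 2019 — within the window.
Step 4: the window is 21–35 days after Jan 2, 2020 (end of the 5-day hold period, which began when the final cure demand is issued on Dec 28, 2019), so Jan 23, 2020 through Feb 6, 2020; done Feb 3, 2020, which is between those dates.
Step 5: the window is 20–60 days after Feb 26, 2020 (end of the 23-day waiting period, which began when the termination notice is served on Feb 3, 2020), so Mar 17, 2020 through Apr 26, 2020; Mar 18, 2020 falls inside that range.
Step 6: the earliest permitted date is 10 days after Mar 18, 2020 (when the dispute is referred to mediation), i.e. Mar 28, 2020; acted on Mar 26, 2020, 2 days prematurely.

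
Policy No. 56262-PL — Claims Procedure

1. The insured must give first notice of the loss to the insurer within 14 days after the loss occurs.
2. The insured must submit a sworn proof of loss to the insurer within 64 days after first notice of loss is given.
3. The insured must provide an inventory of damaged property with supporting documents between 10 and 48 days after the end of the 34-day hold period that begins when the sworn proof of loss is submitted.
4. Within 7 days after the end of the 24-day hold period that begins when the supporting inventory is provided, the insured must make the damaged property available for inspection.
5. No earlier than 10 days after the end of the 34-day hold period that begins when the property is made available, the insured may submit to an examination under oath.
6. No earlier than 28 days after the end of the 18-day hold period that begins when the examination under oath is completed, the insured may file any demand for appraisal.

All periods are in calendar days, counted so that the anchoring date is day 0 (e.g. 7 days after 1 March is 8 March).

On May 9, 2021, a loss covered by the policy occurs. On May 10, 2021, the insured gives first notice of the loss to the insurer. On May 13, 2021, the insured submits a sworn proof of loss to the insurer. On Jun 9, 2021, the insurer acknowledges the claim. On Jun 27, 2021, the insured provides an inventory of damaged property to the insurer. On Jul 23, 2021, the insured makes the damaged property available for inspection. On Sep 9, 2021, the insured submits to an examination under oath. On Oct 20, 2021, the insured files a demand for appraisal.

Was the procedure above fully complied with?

Step 1: 14 days after May 9, 2021 (when the loss occurs) is May 23, 2021; completed May 10, 2021, before the deadline.
Step 2: 64 days after May 10, 2021 (when first notice of loss is given) is Jul 13, 2021; May 13, 2021 is within that limit.
Step 3: the window is 10–48 days after Jun 16, 2021 (end of the 34-day hold period, which began when the sworn proof of loss is submitted on May 13, 2021), so Jun 26, 2021 through Aug 3, 2021; done Jun 27, 2021 — within the window.
Step 4: 7 days after Jul 21, 2021 (end of the 24-day hold period, which began when the supporting inventory is provided on Jun 27, 2021) is Jul 28, 2021; completed Jul 23, 2021, before the deadline.
Step 5: the earliest permitted date is 10 days after Aug 26, 2021 (end of the 34-day hold period, which began when the property is made available on Jul 23, 2021), i.e. Sep 5, 2021; Sep 9, 2021 is on or after that date.
Step 6: the earliest permitted date is 28 days after Sep 27, 2021 (end of the 18-day hold period, which began when the examination under oath is completed on Sep 9, 2021), i.e. Oct 25, 2021; done Oct 20, 2021 — 5 days too early.

No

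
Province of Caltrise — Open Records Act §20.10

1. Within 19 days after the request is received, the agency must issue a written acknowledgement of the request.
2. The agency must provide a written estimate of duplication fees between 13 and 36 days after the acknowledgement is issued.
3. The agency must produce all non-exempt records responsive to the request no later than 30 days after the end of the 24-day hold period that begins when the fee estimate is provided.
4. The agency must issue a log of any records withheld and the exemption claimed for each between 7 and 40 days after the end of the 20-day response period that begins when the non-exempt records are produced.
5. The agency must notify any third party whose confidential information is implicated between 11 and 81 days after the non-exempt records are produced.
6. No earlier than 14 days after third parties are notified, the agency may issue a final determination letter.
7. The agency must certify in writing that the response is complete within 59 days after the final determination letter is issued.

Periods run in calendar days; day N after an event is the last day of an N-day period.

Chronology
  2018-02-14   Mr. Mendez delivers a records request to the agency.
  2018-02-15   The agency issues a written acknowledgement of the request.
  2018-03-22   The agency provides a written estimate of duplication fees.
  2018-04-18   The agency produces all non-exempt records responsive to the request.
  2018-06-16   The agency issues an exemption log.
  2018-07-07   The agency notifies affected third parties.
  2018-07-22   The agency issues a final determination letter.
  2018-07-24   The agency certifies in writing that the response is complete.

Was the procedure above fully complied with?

Step 1 — counting 19 days from 2018-02-14 (when the request is received) gives a deadline of 2018-03-05; completed 2018-02-15, before the deadline.
Step 2 — 13 and 36 days from 2018-02-15 (when the acknowledgement is issued) are 2018-02-28 and 2018-03-23 respectively; done 2018-03-22 — within the window.
Step 3 — counting 30 days from 2018-04-15 (end of the 24-day hold period, which began when the fee estimate is provided on 2018-03-22) gives a deadline of 2018-05-15; 2018-04-18 is within that limit.
Step 4 — 7 and 40 days from 2018-05-08 (end of the 20-day response period, which began when the non-exempt records are produced on 2018-04-18) are 2018-05-15 and 2018-06-17 respectively; 2018-06-16 falls inside that range.
Step 5 — 11 and 81 days from 2018-04-18 (when the non-exempt records are produced) are 2018-04-29 and 2018-07-08 respectively; 2018-07-07 falls inside that range.
Step 6 — must wait 14 days from 2018-07-07 (when third parties are notified), so not before 2018-07-21; done 2018-07-22 — permitted.
Step 7 — counting 59 days from 2018-07-22 (when the final determination letter is issued) gives a deadline of 2018-09-19; 2018-07-24 is within that limit.

Yes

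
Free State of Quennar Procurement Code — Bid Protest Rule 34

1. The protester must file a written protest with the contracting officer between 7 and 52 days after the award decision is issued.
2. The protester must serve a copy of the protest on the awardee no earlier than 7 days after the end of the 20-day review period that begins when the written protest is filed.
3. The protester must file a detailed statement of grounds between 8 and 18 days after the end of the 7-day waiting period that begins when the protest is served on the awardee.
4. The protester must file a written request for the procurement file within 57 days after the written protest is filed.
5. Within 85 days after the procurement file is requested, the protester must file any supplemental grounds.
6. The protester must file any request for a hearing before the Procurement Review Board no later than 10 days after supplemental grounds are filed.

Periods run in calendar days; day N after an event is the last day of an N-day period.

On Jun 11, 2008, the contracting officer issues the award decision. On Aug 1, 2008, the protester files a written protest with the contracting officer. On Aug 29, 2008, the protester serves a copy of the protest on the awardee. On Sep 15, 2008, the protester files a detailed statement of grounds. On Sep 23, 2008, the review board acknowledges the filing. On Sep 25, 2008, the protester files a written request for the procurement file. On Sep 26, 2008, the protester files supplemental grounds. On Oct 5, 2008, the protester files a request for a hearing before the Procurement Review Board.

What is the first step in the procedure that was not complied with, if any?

None — every step was satisfied

(1) the permitted window runs from Jun 11, 2008 + 7 = Jun 18, 2008 to Jun 11, 2008 + 52 = Aug 2, 2008; Aug 1, 2008 falls inside that range.
(2) permitted from Aug 21, 2008 + 7 days = Aug 28, 2008 onward; Aug 29, 2008 is on or after that date.
(3) the permitted window runs from Sep 5, 2008 + 8 = Sep 13, 2008 to Sep 5, 2008 + 18 = Sep 23, 2008; done Sep 15, 2008 — within the window.
(4) due by Aug 1, 2008 + 57 days = Sep 27, 2008; Sep 25, 2008 is within that limit.
(5) due by Sep 25, 2008 + 85 days = Dec 19, 2008; completed Sep 26, 2008, before the deadline.
(6) due by Sep 26, 2008 + 10 days = Oct 6, 2008; completed Oct 5, 2008, before the deadline.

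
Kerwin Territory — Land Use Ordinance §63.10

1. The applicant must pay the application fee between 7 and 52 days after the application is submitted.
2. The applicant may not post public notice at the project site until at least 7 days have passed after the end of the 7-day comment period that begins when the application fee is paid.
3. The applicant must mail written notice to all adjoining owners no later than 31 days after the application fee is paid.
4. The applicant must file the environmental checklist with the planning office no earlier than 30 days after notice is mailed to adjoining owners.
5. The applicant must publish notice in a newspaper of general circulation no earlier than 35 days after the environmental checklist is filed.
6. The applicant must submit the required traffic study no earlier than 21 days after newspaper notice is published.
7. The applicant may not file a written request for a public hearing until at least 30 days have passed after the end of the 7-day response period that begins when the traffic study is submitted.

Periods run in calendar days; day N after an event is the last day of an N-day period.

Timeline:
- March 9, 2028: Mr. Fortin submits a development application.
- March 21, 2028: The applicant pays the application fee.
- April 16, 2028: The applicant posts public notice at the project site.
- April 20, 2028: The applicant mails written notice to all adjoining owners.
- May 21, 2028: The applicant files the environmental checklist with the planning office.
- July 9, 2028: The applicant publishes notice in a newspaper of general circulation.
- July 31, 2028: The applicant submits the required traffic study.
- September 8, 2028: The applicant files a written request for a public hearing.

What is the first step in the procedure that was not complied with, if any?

Step 1: the window is 7–52 days after March 9, 2028 (when the application is submitted), so March 16, 2028 through April 30, 2028; done March 21, 2028 — within the window.
Step 2: the earliest permitted date is 7 days after March 28, 2028 (end of the 7-day comment period, which began when the application fee is paid on March 21, 2028), i.e. April 4, 2028; done April 16, 2028 — permitted.
Step 3: 31 days after March 21, 2028 (when the application fee is paid) is April 21, 2028; April 20, 2028 is within that limit.
Step 4: the earliest permitted date is 30 days after April 20, 2028 (when notice is mailed to adjoining owners), i.e. May 20, 2028; done May 21, 2028, after the minimum wait.
Step 5: the earliest permitted date is 35 days after May 21, 2028 (when the environmental checklist is filed), i.e. June 25, 2028; done July 9, 2028 — permitted.
Step 6: the earliest permitted date is 21 days after July 9, 2028 (when newspaper notice is published), i.e. July 30, 2028; done July 31, 2028 — permitted.
Step 7: the earliest permitted date is 30 days after August 7, 2028 (end of the 7-day response period, which began when the traffic study is submitted on July 31, 2028), i.e. September 6, 2028; done September 8, 2028, after the minimum wait.

None — every step was satisfied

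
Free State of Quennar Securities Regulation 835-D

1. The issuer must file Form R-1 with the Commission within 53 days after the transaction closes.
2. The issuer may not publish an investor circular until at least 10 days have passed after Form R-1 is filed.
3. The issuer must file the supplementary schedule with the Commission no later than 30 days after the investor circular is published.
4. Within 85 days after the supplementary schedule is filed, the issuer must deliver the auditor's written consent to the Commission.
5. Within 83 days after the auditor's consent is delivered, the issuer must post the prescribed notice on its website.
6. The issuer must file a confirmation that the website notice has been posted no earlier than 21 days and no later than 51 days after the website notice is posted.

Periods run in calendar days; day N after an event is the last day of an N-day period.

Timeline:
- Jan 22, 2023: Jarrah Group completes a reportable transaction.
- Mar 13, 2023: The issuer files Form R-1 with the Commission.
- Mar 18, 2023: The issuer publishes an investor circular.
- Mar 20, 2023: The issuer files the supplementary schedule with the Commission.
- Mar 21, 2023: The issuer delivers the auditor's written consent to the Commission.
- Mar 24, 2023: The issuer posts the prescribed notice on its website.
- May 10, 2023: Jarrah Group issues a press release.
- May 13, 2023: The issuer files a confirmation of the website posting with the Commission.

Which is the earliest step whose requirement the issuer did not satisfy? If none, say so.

Step 1: 53 days after Jan 22, 2023 (when the transaction closes) is Mar 16, 2023; completed Mar 13, 2023, before the deadline.
Step 2: the earliest permitted date is 10 days after Mar 13, 2023 (when Form R-1 is filed), i.e. Mar 23, 2023; acted on Mar 18, 2023, 5 days prematurely.
The analysis stops there.

Step 2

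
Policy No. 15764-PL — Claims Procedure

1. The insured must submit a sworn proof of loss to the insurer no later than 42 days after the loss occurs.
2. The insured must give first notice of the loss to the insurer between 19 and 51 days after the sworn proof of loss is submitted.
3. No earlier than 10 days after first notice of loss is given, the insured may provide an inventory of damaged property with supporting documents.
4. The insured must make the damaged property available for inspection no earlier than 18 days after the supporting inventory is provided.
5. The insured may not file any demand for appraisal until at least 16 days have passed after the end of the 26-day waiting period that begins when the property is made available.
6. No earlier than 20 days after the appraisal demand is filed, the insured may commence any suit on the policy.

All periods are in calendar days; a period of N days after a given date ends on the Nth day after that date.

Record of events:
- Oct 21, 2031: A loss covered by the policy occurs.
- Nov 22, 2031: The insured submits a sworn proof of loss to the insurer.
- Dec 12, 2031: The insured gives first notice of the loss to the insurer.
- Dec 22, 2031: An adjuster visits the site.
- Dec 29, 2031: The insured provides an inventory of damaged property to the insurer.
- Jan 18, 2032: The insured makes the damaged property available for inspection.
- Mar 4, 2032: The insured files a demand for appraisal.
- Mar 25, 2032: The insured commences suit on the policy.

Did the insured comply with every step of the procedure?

Step 1 — counting 42 days from Oct 21, 2031 (when the loss occurs) gives a deadline of Dec 2, 2031; Nov 22, 2031 is within that limit.
Step 2 — 19 and 51 days from Nov 22, 2031 (when the sworn proof of loss is submitted) are Dec 11, 2031 and Jan 12, 2032 respectively; done Dec 12, 2031, which is between those dates.
Step 3 — must wait 10 days from Dec 12, 2031 (when first notice of loss is given), so not before Dec 22, 2031; done Dec 29, 2031, after the minimum wait.
Step 4 — must wait 18 days from Dec 29, 2031 (when the supporting inventory is provided), so not before Jan 16, 2032; Jan 18, 2032 is on or after that date.
Step 5 — must wait 16 days from Feb 13, 2032 (end of the 26-day waiting period, which began when the property is made available on Jan 18, 2032), so not before Feb 29, 2032; done Mar 4, 2032, after the minimum wait.
Step 6 — must wait 20 days from Mar 4, 2032 (when the appraisal demand is filed), so not before Mar 24, 2032; Mar 25, 2032 is on or after that date.

Yes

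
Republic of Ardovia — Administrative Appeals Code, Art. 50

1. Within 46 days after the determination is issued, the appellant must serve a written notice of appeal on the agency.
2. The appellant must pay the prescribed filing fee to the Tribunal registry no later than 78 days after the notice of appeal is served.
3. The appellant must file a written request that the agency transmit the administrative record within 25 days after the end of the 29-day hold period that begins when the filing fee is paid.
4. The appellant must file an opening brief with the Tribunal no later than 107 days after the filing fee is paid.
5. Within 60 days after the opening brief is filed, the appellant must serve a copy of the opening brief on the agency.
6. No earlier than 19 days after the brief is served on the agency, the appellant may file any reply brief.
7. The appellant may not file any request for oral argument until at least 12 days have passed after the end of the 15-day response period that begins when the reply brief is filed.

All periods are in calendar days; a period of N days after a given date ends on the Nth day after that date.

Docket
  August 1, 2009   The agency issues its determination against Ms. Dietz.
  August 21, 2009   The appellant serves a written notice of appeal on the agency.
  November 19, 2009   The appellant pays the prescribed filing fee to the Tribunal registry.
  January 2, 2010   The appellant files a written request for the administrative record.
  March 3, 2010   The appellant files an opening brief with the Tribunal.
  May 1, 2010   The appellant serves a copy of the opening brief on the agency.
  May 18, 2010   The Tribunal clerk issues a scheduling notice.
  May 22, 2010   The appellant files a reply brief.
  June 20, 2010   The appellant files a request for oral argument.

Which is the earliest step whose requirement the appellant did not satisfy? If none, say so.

(1) due by August 1, 2009 + 46 days = September 16, 2009; completed August 21, 2009, before the deadline.
(2) due by August 21, 2009 + 78 days = November 7, 2009; done November 19, 2009 — 12 days late.
No need to go further; step 2 was not satisfied.

Step 2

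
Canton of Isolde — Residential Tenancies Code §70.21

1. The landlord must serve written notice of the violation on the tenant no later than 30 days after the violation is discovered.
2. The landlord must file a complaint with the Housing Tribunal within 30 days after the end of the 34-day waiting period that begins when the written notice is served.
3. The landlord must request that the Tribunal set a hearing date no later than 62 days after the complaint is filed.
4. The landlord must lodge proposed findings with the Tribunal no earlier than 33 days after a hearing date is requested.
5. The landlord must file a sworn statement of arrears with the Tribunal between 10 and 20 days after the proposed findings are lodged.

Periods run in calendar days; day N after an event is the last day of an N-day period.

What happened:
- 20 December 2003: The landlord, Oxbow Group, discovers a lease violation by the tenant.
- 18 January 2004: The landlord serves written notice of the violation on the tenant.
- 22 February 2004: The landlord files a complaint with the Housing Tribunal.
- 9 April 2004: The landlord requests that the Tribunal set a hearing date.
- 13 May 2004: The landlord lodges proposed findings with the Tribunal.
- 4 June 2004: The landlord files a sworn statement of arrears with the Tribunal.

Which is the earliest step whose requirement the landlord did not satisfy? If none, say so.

Step 5

Step 1: 30 days after 20 December 2003 (when the violation is discovered) is 19 January 2004; completed 18 January 2004, before the deadline.
Step 2: 30 days after 21 February 2004 (end of the 34-day waiting period, which began when the written notice is served on 18 January 2004) is 22 March 2004; completed 22 February 2004, before the deadline.
Step 3: 62 days after 22 February 2004 (when the complaint is filed) is 24 April 2004; 9 April 2004 is within that limit.
Step 4: the earliest permitted date is 33 days after 9 April 2004 (when a hearing date is requested), i.e. 12 May 2004; 13 May 2004 is on or after that date.
Step 5: the window is 10–20 days after 13 May 2004 (when the proposed findings are lodged), so 23 May 2004 through 2 June 2004; 4 June 2004 is 2 days past the end of the window.
Later steps need not be reached.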